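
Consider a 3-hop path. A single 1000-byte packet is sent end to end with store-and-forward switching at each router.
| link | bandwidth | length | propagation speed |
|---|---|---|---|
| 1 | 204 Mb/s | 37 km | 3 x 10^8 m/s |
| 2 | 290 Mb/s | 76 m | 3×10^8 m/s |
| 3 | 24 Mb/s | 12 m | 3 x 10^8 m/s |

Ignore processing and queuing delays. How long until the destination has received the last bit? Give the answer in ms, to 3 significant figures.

L = 1000 × 8 = 8000 bits.
Transmission delays (L/R per hop): 0.0392157, 0.0275862, 0.333333 ms; sum = 0.400135 ms.
Propagation delays (d/s per hop): 0.123333, 0.000253333, 4e-05 ms; sum = 0.123627 ms.
End-to-end = 0.524 ms.

0.524 ms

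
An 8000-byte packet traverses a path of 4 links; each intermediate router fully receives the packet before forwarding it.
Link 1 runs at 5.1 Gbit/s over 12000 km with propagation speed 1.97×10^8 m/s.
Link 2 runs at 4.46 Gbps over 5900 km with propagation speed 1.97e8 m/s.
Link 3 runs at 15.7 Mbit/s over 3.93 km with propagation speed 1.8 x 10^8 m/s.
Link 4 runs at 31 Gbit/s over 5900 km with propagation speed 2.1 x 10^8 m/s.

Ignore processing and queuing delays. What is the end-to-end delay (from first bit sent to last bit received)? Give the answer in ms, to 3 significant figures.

L = 8000 × 8 = 64000 bits.
Transmission delays (L/R per hop): 0.012549, 0.0143498, 4.07643, 0.00206452 ms; sum = 4.1054 ms.
Propagation delays (d/s per hop): 60.9137, 29.9492, 0.0218333, 28.0952 ms; sum = 118.98 ms.
End-to-end = 123 ms.

123 ms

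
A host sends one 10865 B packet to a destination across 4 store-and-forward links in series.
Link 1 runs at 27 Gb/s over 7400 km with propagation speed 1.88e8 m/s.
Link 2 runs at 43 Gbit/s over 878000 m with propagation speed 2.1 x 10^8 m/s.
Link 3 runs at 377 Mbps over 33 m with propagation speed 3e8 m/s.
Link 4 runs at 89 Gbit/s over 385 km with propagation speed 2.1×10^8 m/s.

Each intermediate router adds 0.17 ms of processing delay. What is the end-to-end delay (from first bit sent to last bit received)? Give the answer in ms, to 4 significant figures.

46.12 ms

L = 10865 × 8 = 86920 bits.
Transmission delays (L/R per hop): 0.00321926, 0.0020214, 0.230557, 0.000976629 ms; sum = 0.236774 ms.
Propagation delays (d/s per hop): 39.3617, 4.18095, 0.00011, 1.83333 ms; sum = 45.3761 ms.
Processing at 3 router(s): 3 × 0.17 ms = 0.51 ms.
End-to-end = 46.12 ms.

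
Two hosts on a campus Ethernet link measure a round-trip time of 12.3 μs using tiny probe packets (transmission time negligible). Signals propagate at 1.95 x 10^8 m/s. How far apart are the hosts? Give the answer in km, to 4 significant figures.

1.199 km

One-way propagation = RTT/2 = 6.15 μs.
d = s × t = 195000000 × 6.15e-06 = 1.199 km.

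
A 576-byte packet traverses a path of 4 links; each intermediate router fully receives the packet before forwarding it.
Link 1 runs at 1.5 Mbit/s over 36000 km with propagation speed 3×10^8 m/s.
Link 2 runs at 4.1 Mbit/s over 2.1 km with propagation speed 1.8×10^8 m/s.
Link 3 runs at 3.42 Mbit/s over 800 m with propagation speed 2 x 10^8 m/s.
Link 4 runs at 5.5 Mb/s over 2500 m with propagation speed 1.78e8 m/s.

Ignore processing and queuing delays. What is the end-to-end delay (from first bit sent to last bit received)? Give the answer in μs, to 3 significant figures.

126000 μs

L = 576 × 8 = 4608 bits.
Transmission delays (L/R per hop): 3072, 1123.9, 1347.37, 837.818 μs; sum = 6381.09 μs.
Propagation delays (d/s per hop): 120000, 11.6667, 4, 14.0449 μs; sum = 120030 μs.
End-to-end = 126000 μs.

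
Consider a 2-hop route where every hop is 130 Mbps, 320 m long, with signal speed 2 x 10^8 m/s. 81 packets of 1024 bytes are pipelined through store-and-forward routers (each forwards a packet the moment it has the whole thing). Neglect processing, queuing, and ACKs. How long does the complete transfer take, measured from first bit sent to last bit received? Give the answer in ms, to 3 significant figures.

5.17 ms

Per-hop transmission t_tx = L/R = 8192/130000000 = 0.0630154 ms.
Per-hop propagation t_prop = 320/200000000 = 0.0016 ms.
Pipeline fill: first packet needs 2·t_tx to clear all hops; remaining 80 packets each add one t_tx.
Total = (2+81-1)·t_tx + 2·t_prop = 82·0.0630154 + 2·0.0016 = 5.17 ms.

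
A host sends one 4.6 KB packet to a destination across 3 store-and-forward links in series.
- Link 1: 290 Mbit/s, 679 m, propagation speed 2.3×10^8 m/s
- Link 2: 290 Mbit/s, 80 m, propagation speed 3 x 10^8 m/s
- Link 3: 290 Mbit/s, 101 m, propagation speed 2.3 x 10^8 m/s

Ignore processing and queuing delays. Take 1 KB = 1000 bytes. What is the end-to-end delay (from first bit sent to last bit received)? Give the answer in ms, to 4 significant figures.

L = 36800 bits.
Transmission delay per hop = L/R = 36800/290000000 = 0.126897 ms; 3 hops → 0.38069 ms.
Propagation delays (d/s per hop): 0.00295217, 0.000266667, 0.00043913 ms; sum = 0.00365797 ms.
End-to-end = 0.3843 ms.

0.3843 ms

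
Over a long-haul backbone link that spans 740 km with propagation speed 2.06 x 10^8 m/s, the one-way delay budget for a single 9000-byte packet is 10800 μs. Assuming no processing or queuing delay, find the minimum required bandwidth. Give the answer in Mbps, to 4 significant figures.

9.989 Mbps

L = 72000 bits.
Propagation delay = 740000 / 206000000 = 3592.23 μs.
Transmission budget = 10800 − 3592.23 = 7207.77 μs.
R ≥ L / t_tx = 72000 bits / 0.00720777 s = 9.989 Mbps.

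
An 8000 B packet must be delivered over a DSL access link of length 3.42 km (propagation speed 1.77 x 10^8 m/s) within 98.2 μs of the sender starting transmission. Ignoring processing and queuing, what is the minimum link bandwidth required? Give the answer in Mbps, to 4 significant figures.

811.4 Mbps

L = 64000 bits.
Propagation delay = 3420 / 177000000 = 19.322 μs.
Transmission budget = 98.2 − 19.322 = 78.878 μs.
R ≥ L / t_tx = 64000 bits / 7.8878e-05 s = 811.4 Mbps.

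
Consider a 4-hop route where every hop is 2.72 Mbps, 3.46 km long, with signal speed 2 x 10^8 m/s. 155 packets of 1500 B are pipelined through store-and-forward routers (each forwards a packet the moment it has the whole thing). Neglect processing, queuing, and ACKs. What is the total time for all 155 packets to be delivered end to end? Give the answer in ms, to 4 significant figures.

Per-hop transmission t_tx = L/R = 12000/2720000 = 4.41176 ms.
Per-hop propagation t_prop = 3460/200000000 = 0.0173 ms.
Pipeline fill: first packet needs 4·t_tx to clear all hops; remaining 154 packets each add one t_tx.
Total = (4+155-1)·t_tx + 4·t_prop = 158·4.41176 + 4·0.0173 = 697.1 ms.

697.1 ms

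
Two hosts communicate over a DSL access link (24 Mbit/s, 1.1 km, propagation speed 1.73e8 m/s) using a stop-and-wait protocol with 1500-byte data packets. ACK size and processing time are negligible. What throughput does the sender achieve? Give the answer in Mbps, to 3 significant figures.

23.4 Mbps

t_tx = L/R = 12000/24000000 = 0.0005 s.
t_prop = 1100/173000000 = 6.35838e-06 s; RTT = 1.27168e-05 s.
Cycle = t_tx + RTT = 0.000512717 s.
Throughput = L / cycle = 12000 / 0.000512717 = 23.4 Mbps.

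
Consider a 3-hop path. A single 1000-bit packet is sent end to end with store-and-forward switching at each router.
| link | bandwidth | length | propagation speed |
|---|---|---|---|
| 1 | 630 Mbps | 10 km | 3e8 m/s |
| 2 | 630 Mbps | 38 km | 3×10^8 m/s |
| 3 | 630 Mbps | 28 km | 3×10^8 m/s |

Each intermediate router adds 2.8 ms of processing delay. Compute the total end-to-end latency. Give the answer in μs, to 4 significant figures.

Transmission delay per hop = L/R = 1000/630000000 = 1.5873 μs; 3 hops → 4.7619 μs.
Propagation delays (d/s per hop): 33.3333, 126.667, 93.3333 μs; sum = 253.333 μs.
Processing at 2 router(s): 2 × 2.8 ms = 5600 μs.
End-to-end = 5858 μs.

5858 μs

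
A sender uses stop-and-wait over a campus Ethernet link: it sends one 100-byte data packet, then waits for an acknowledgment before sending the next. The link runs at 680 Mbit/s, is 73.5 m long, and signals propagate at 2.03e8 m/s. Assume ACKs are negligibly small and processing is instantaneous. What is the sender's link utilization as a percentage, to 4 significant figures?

t_tx = L/R = 800/680000000 = 1.17647e-06 s.
t_prop = 73.5/2.03e+08 = 3.62069e-07 s; RTT = 7.24138e-07 s.
Cycle = t_tx + RTT = 1.90061e-06 s.
Utilization = t_tx / cycle = 1.17647e-06/1.90061e-06 = 61.90 %.

61.90 %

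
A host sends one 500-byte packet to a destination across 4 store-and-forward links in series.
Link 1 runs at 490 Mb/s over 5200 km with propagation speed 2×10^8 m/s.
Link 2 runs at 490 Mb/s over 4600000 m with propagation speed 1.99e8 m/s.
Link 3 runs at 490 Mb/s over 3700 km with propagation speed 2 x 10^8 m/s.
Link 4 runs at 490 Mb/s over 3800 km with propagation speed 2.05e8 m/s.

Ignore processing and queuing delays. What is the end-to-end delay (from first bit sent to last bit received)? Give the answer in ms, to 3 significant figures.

86.2 ms

L = 500 × 8 = 4000 bits.
Transmission delay per hop = L/R = 4000/490000000 = 0.00816327 ms; 4 hops → 0.0326531 ms.
Propagation delays (d/s per hop): 26, 23.1156, 18.5, 18.5366 ms; sum = 86.1522 ms.
End-to-end = 86.2 ms.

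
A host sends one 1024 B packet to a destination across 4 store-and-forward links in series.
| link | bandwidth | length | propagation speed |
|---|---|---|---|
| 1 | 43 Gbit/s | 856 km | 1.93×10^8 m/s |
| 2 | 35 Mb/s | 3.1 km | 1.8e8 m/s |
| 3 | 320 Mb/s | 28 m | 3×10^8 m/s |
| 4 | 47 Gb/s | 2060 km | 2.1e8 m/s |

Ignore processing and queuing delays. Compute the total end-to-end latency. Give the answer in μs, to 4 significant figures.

L = 1024 × 8 = 8192 bits.
Transmission delays (L/R per hop): 0.190512, 234.057, 25.6, 0.174298 μs; sum = 260.022 μs.
Propagation delays (d/s per hop): 4435.23, 17.2222, 0.0933333, 9809.52 μs; sum = 14262.1 μs.
End-to-end = 14520 μs.

14520 μs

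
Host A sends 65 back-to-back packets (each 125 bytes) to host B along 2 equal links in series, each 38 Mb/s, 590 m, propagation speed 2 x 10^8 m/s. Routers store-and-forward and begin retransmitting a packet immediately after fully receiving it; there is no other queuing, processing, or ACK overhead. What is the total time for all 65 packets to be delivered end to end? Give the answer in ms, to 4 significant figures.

1.743 ms

Per-hop transmission t_tx = L/R = 1000/38000000 = 0.0263158 ms.
Per-hop propagation t_prop = 590/200000000 = 0.00295 ms.
Pipeline fill: first packet needs 2·t_tx to clear all hops; remaining 64 packets each add one t_tx.
Total = (2+65-1)·t_tx + 2·t_prop = 66·0.0263158 + 2·0.00295 = 1.743 ms.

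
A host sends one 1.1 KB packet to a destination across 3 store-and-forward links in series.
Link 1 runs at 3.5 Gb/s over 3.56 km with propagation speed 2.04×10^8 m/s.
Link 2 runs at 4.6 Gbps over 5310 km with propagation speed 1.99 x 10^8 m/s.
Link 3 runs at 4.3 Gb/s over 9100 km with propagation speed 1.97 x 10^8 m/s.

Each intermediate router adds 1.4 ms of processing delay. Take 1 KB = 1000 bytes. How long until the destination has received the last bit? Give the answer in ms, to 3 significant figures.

L = 8800 bits.
Transmission delays (L/R per hop): 0.00251429, 0.00191304, 0.00204651 ms; sum = 0.00647384 ms.
Propagation delays (d/s per hop): 0.017451, 26.6834, 46.1929 ms; sum = 72.8938 ms.
Processing at 2 router(s): 2 × 1.4 ms = 2.8 ms.
End-to-end = 75.7 ms.

75.7 ms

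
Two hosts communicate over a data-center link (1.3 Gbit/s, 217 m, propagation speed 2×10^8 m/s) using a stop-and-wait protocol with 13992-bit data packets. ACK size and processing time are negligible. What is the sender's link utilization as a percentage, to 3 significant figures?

t_tx = L/R = 13992/1300000000 = 1.07631e-05 s.
t_prop = 217/200000000 = 1.085e-06 s; RTT = 2.17e-06 s.
Cycle = t_tx + RTT = 1.29331e-05 s.
Utilization = t_tx / cycle = 1.07631e-05/1.29331e-05 = 83.2 %.

83.2 %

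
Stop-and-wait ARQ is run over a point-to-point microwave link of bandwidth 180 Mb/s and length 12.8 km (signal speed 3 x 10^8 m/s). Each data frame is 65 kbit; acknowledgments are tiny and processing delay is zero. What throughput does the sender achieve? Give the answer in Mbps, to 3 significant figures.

t_tx = L/R = 65000/180000000 = 0.000361111 s.
t_prop = 12800/300000000 = 4.26667e-05 s; RTT = 8.53333e-05 s.
Cycle = t_tx + RTT = 0.000446444 s.
Throughput = L / cycle = 65000 / 0.000446444 = 146 Mbps.

146 Mbps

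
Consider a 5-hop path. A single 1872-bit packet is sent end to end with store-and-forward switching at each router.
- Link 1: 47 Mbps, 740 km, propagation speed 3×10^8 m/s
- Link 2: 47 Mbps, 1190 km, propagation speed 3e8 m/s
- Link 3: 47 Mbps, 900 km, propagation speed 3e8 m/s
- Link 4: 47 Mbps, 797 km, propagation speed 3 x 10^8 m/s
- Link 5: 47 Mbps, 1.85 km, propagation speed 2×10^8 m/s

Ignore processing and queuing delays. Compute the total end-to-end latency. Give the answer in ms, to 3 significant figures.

12.3 ms

Transmission delay per hop = L/R = 1872/47000000 = 0.0398298 ms; 5 hops → 0.199149 ms.
Propagation delays (d/s per hop): 2.46667, 3.96667, 3, 2.65667, 0.00925 ms; sum = 12.0993 ms.
End-to-end = 12.3 ms.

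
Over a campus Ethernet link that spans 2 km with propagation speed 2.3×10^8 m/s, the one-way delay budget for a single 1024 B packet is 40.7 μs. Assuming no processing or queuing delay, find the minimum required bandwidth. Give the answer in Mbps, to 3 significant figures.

256 Mbps

L = 8192 bits.
Propagation delay = 2000 / 2.3e+08 = 8.69565 μs.
Transmission budget = 40.7 − 8.69565 = 32.0043 μs.
R ≥ L / t_tx = 8192 bits / 3.20043e-05 s = 256 Mbps.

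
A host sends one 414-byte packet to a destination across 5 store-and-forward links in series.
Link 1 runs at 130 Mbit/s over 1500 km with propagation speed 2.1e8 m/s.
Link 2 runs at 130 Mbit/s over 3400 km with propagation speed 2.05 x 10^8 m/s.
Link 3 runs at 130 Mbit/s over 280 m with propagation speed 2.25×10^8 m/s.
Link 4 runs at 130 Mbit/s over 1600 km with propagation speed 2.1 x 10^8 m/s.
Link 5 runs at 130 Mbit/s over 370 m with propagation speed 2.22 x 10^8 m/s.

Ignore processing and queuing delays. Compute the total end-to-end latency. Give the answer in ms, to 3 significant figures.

31.5 ms

L = 414 × 8 = 3312 bits.
Transmission delay per hop = L/R = 3312/130000000 = 0.0254769 ms; 5 hops → 0.127385 ms.
Propagation delays (d/s per hop): 7.14286, 16.5854, 0.00124444, 7.61905, 0.00166667 ms; sum = 31.3502 ms.
End-to-end = 31.5 ms.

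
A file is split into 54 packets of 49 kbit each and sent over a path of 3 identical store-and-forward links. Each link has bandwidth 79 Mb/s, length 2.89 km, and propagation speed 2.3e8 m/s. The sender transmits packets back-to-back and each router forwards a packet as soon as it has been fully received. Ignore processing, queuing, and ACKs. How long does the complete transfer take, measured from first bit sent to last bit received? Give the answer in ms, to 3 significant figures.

34.8 ms

Per-hop transmission t_tx = L/R = 49000/79000000 = 0.620253 ms.
Per-hop propagation t_prop = 2890/2.3e+08 = 0.0125652 ms.
Pipeline fill: first packet needs 3·t_tx to clear all hops; remaining 53 packets each add one t_tx.
Total = (3+54-1)·t_tx + 3·t_prop = 56·0.620253 + 3·0.0125652 = 34.8 ms.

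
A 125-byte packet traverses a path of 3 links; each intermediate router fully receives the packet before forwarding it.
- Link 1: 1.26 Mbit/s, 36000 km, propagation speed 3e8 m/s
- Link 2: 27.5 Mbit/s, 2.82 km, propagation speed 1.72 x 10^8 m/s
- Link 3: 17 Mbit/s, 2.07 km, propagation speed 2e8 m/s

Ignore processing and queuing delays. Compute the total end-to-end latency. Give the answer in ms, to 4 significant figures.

L = 125 × 8 = 1000 bits.
Transmission delays (L/R per hop): 0.793651, 0.0363636, 0.0588235 ms; sum = 0.888838 ms.
Propagation delays (d/s per hop): 120, 0.0163953, 0.01035 ms; sum = 120.027 ms.
End-to-end = 120.9 ms.

120.9 ms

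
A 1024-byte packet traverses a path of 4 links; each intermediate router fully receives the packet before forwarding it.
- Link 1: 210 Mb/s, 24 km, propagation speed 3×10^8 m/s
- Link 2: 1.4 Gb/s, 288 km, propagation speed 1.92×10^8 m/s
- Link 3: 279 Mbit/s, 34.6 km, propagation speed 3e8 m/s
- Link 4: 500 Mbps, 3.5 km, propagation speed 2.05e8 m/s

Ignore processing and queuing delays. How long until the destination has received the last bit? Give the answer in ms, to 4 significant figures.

L = 1024 × 8 = 8192 bits.
Transmission delays (L/R per hop): 0.0390095, 0.00585143, 0.029362, 0.016384 ms; sum = 0.090607 ms.
Propagation delays (d/s per hop): 0.08, 1.5, 0.115333, 0.0170732 ms; sum = 1.71241 ms.
End-to-end = 1.803 ms.

1.803 ms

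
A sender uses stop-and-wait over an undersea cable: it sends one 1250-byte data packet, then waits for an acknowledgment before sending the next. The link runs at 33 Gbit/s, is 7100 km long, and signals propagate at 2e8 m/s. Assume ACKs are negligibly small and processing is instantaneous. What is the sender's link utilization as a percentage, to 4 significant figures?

0.0004268 %

t_tx = L/R = 10000/33000000000 = 3.0303e-07 s.
t_prop = 7100000/200000000 = 0.0355 s; RTT = 0.071 s.
Cycle = t_tx + RTT = 0.0710003 s.
Utilization = t_tx / cycle = 3.0303e-07/0.0710003 = 0.0004268 %.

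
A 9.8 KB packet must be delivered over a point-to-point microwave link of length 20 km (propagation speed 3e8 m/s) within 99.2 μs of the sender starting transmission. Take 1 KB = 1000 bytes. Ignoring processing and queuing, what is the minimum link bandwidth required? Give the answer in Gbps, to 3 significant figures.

2.41 Gbps

L = 78400 bits.
Propagation delay = 20000 / 300000000 = 66.6667 μs.
Transmission budget = 99.2 − 66.6667 = 32.5333 μs.
R ≥ L / t_tx = 78400 bits / 3.25333e-05 s = 2.41 Gbps.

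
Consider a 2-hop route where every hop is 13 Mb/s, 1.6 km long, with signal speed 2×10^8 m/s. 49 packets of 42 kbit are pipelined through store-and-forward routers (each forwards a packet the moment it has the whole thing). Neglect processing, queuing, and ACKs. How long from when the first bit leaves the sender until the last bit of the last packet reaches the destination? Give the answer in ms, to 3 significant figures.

162 ms

Per-hop transmission t_tx = L/R = 42000/13000000 = 3.23077 ms.
Per-hop propagation t_prop = 1600/200000000 = 0.008 ms.
Pipeline fill: first packet needs 2·t_tx to clear all hops; remaining 48 packets each add one t_tx.
Total = (2+49-1)·t_tx + 2·t_prop = 50·3.23077 + 2·0.008 = 162 ms.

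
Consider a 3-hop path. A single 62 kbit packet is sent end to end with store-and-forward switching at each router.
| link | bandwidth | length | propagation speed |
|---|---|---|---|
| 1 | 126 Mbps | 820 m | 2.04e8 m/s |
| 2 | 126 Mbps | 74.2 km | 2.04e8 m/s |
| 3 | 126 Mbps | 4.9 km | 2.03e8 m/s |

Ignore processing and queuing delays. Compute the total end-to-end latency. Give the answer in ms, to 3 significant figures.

L = 62000 bits.
Transmission delay per hop = L/R = 62000/126000000 = 0.492063 ms; 3 hops → 1.47619 ms.
Propagation delays (d/s per hop): 0.00401961, 0.363725, 0.0241379 ms; sum = 0.391883 ms.
End-to-end = 1.87 ms.

1.87 ms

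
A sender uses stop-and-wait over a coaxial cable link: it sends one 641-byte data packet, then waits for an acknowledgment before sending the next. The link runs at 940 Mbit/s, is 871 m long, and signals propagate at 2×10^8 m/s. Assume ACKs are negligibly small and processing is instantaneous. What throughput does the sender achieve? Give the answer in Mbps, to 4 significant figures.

t_tx = L/R = 5128/940000000 = 5.45532e-06 s.
t_prop = 871/200000000 = 4.355e-06 s; RTT = 8.71e-06 s.
Cycle = t_tx + RTT = 1.41653e-05 s.
Throughput = L / cycle = 5128 / 1.41653e-05 = 362.0 Mbps.

362.0 Mbps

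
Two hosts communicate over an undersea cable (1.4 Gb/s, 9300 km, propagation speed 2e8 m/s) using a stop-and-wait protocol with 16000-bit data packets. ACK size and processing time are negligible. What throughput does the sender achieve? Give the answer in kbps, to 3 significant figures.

t_tx = L/R = 16000/1400000000 = 1.14286e-05 s.
t_prop = 9300000/200000000 = 0.0465 s; RTT = 0.093 s.
Cycle = t_tx + RTT = 0.0930114 s.
Throughput = L / cycle = 16000 / 0.0930114 = 172 kbps.

172 kbps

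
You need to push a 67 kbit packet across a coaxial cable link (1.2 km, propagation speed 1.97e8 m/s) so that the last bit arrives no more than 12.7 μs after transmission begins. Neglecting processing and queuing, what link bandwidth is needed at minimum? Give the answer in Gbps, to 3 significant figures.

10.1 Gbps

Propagation delay = 1200 / 197000000 = 6.09137 μs.
Transmission budget = 12.7 − 6.09137 = 6.60863 μs.
R ≥ L / t_tx = 67000 bits / 6.60863e-06 s = 10.1 Gbps.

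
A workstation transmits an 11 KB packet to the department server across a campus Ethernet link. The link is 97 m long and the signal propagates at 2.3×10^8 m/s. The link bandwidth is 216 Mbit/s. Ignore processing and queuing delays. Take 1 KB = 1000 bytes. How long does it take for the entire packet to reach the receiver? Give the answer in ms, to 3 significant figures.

L = 88000 bits.
Transmission delay = L/R = 88000 / 216000000 = 0.407407 ms.
Propagation delay = d/s = 97 m / 2.3e+08 m/s = 0.000421739 ms.
Total = 0.408 ms.

0.408 ms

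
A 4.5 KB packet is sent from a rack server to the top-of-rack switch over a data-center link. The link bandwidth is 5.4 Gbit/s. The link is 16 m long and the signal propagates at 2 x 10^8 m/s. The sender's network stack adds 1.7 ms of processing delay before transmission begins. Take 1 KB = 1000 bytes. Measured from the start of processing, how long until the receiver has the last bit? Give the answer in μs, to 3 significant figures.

L = 36000 bits.
Transmission delay = L/R = 36000 / 5400000000 = 6.66667 μs.
Propagation delay = d/s = 16 m / 200000000 m/s = 0.08 μs.
Plus processing delay 1.7 ms = 1700 μs.
Total = 1710 μs.

1710 μs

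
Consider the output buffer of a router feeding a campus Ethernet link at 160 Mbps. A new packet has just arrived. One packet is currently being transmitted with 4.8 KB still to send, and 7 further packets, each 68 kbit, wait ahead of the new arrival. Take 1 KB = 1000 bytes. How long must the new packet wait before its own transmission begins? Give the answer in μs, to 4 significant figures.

Each queued packet: L/R = 68000/160000000 = 425 μs.
7 queued → 2975 μs.
Plus remaining 38400 bits of current packet: 240 μs.
Queuing delay = 3215 μs.

3215 μs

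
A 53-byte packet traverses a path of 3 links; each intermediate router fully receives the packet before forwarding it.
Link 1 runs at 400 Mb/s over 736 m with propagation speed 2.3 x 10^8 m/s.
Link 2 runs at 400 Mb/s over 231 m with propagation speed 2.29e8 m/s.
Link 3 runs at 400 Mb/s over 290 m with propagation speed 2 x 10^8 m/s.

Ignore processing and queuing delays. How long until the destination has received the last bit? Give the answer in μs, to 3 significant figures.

8.84 μs

L = 53 × 8 = 424 bits.
Transmission delay per hop = L/R = 424/400000000 = 1.06 μs; 3 hops → 3.18 μs.
Propagation delays (d/s per hop): 3.2, 1.00873, 1.45 μs; sum = 5.65873 μs.
End-to-end = 8.84 μs.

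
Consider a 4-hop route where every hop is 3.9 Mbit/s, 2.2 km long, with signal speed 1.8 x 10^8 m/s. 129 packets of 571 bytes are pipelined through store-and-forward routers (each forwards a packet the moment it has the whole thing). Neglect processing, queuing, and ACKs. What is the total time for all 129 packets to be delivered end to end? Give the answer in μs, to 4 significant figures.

154700 μs

Per-hop transmission t_tx = L/R = 4568/3900000 = 1171.28 μs.
Per-hop propagation t_prop = 2200/180000000 = 12.2222 μs.
Pipeline fill: first packet needs 4·t_tx to clear all hops; remaining 128 packets each add one t_tx.
Total = (4+129-1)·t_tx + 4·t_prop = 132·1171.28 + 4·12.2222 = 154700 μs.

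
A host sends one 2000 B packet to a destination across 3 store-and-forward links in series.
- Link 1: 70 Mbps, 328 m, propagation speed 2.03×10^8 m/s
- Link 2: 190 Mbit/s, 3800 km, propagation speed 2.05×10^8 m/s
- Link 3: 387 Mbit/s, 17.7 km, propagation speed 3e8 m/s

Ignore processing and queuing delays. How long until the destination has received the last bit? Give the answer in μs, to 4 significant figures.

L = 2000 × 8 = 16000 bits.
Transmission delays (L/R per hop): 228.571, 84.2105, 41.3437 μs; sum = 354.126 μs.
Propagation delays (d/s per hop): 1.61576, 18536.6, 59 μs; sum = 18597.2 μs.
End-to-end = 18950 μs.

18950 μs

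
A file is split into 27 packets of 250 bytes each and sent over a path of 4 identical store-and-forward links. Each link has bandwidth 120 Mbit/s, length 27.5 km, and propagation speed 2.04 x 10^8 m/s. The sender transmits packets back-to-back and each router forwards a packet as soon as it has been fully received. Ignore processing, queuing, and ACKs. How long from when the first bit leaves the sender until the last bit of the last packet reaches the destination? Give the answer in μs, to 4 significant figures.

Per-hop transmission t_tx = L/R = 2000/120000000 = 16.6667 μs.
Per-hop propagation t_prop = 27500/204000000 = 134.804 μs.
Pipeline fill: first packet needs 4·t_tx to clear all hops; remaining 26 packets each add one t_tx.
Total = (4+27-1)·t_tx + 4·t_prop = 30·16.6667 + 4·134.804 = 1039 μs.

1039 μs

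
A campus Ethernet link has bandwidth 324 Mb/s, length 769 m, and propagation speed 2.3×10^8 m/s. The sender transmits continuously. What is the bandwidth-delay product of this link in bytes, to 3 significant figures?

Propagation delay = 769 / 2.3e+08 = 3.34348e-06 s.
BDP = R × t_prop = 324000000 × 3.34348e-06 = 1083.29 bits.
In bytes: 1083.29/8 = 135 bytes.

135 bytes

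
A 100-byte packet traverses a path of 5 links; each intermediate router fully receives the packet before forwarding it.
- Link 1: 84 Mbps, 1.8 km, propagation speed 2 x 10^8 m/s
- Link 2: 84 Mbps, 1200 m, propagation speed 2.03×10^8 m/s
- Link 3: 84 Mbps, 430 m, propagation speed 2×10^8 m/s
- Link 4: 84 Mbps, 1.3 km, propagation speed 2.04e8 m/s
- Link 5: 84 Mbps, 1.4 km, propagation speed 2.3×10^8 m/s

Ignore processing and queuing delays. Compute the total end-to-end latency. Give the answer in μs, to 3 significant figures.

77.1 μs

L = 100 × 8 = 800 bits.
Transmission delay per hop = L/R = 800/84000000 = 9.52381 μs; 5 hops → 47.619 μs.
Propagation delays (d/s per hop): 9, 5.91133, 2.15, 6.37255, 6.08696 μs; sum = 29.5208 μs.
End-to-end = 77.1 μs.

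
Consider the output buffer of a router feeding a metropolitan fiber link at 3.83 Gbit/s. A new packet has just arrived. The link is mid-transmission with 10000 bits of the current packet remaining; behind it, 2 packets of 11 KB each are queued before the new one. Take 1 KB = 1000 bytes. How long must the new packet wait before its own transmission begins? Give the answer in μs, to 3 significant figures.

48.6 μs

Each queued packet: L/R = 88000/3830000000 = 22.9765 μs.
2 queued → 45.953 μs.
Plus remaining 10000 bits of current packet: 2.61097 μs.
Queuing delay = 48.6 μs.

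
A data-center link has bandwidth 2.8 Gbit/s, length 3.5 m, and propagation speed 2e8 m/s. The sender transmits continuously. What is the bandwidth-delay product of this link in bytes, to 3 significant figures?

6.13 bytes

Propagation delay = 3.5 / 200000000 = 1.75e-08 s.
BDP = R × t_prop = 2800000000 × 1.75e-08 = 49 bits.
In bytes: 49/8 = 6.13 bytes.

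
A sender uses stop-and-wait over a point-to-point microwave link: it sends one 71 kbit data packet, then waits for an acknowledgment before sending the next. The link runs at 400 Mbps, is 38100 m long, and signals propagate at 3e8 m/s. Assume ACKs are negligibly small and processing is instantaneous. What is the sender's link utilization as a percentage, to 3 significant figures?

t_tx = L/R = 71000/400000000 = 0.0001775 s.
t_prop = 38100/300000000 = 0.000127 s; RTT = 0.000254 s.
Cycle = t_tx + RTT = 0.0004315 s.
Utilization = t_tx / cycle = 0.0001775/0.0004315 = 41.1 %.

41.1 %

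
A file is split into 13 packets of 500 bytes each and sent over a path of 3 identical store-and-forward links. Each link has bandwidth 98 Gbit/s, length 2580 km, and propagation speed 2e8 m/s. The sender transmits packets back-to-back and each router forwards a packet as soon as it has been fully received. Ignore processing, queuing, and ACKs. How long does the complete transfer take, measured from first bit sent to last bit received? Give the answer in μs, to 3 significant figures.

Per-hop transmission t_tx = L/R = 4000/98000000000 = 0.0408163 μs.
Per-hop propagation t_prop = 2580000/200000000 = 12900 μs.
Pipeline fill: first packet needs 3·t_tx to clear all hops; remaining 12 packets each add one t_tx.
Total = (3+13-1)·t_tx + 3·t_prop = 15·0.0408163 + 3·12900 = 38700 μs.

38700 μs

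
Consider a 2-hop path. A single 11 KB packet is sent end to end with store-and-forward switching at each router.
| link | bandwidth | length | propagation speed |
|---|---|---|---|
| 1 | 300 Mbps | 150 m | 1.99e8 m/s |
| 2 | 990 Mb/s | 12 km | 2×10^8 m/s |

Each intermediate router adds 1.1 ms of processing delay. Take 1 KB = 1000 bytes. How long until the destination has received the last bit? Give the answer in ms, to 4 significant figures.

1.543 ms

L = 88000 bits.
Transmission delays (L/R per hop): 0.293333, 0.0888889 ms; sum = 0.382222 ms.
Propagation delays (d/s per hop): 0.000753769, 0.06 ms; sum = 0.0607538 ms.
Processing at 1 router(s): 1 × 1.1 ms = 1.1 ms.
End-to-end = 1.543 ms.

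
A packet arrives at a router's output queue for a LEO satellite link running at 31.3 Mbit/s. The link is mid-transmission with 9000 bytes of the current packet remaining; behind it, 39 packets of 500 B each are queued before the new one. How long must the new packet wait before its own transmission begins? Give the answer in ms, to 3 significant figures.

7.28 ms

Each queued packet: L/R = 4000/31300000 = 0.127796 ms.
39 queued → 4.98403 ms.
Plus remaining 72000 bits of current packet: 2.30032 ms.
Queuing delay = 7.28 ms.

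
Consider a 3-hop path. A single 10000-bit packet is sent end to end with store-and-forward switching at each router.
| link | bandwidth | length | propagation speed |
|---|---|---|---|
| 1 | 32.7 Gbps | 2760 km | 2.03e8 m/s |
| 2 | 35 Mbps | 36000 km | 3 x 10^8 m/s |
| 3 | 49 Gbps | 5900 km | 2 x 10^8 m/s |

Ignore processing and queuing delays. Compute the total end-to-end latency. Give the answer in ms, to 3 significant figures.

163 ms

Transmission delays (L/R per hop): 0.00030581, 0.285714, 0.000204082 ms; sum = 0.286224 ms.
Propagation delays (d/s per hop): 13.5961, 120, 29.5 ms; sum = 163.096 ms.
End-to-end = 163 ms.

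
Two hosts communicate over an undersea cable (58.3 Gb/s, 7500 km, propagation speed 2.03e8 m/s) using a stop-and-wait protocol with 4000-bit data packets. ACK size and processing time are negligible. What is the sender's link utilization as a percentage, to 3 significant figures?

0.0000929 %

t_tx = L/R = 4000/58300000000 = 6.86106e-08 s.
t_prop = 7500000/2.03e+08 = 0.0369458 s; RTT = 0.0738916 s.
Cycle = t_tx + RTT = 0.0738917 s.
Utilization = t_tx / cycle = 6.86106e-08/0.0738917 = 0.0000929 %.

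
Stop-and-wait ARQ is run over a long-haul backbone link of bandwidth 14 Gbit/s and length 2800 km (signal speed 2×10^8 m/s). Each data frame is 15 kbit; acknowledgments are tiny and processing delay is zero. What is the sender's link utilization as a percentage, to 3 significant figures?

t_tx = L/R = 15000/14000000000 = 1.07143e-06 s.
t_prop = 2800000/200000000 = 0.014 s; RTT = 0.028 s.
Cycle = t_tx + RTT = 0.0280011 s.
Utilization = t_tx / cycle = 1.07143e-06/0.0280011 = 0.00383 %.

0.00383 %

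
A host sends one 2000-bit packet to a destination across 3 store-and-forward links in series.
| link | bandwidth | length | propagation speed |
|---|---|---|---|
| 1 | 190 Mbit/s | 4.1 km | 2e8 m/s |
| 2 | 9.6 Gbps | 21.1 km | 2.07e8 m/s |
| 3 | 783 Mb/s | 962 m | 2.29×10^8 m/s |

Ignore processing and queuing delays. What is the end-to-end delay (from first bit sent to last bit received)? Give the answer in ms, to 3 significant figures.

0.140 ms

Transmission delays (L/R per hop): 0.0105263, 0.000208333, 0.00255428 ms; sum = 0.0132889 ms.
Propagation delays (d/s per hop): 0.0205, 0.101932, 0.00420087 ms; sum = 0.126633 ms.
End-to-end = 0.140 ms.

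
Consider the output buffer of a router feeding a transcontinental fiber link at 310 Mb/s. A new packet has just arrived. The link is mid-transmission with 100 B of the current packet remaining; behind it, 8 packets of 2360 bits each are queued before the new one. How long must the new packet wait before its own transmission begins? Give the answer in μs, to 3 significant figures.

Each queued packet: L/R = 2360/310000000 = 7.6129 μs.
8 queued → 60.9032 μs.
Plus remaining 800 bits of current packet: 2.58065 μs.
Queuing delay = 63.5 μs.

63.5 μs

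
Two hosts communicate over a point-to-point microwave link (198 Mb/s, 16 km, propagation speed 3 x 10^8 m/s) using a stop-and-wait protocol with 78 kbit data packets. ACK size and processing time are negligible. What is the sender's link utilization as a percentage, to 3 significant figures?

t_tx = L/R = 78000/198000000 = 0.000393939 s.
t_prop = 16000/300000000 = 5.33333e-05 s; RTT = 0.000106667 s.
Cycle = t_tx + RTT = 0.000500606 s.
Utilization = t_tx / cycle = 0.000393939/0.000500606 = 78.7 %.

78.7 %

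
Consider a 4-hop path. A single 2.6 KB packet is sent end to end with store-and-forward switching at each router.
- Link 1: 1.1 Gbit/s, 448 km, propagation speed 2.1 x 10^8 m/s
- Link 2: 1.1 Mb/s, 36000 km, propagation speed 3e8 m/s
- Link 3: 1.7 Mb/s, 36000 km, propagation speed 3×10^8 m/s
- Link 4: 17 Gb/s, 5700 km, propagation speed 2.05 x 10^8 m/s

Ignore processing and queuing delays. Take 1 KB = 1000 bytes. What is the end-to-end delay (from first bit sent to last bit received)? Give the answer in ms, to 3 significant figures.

301 ms

L = 20800 bits.
Transmission delays (L/R per hop): 0.0189091, 18.9091, 12.2353, 0.00122353 ms; sum = 31.1645 ms.
Propagation delays (d/s per hop): 2.13333, 120, 120, 27.8049 ms; sum = 269.938 ms.
End-to-end = 301 ms.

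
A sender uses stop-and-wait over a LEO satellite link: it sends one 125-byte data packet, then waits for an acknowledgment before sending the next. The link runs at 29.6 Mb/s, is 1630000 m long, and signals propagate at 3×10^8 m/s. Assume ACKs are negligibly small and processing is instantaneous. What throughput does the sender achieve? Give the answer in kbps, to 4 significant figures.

t_tx = L/R = 1000/29600000 = 3.37838e-05 s.
t_prop = 1630000/300000000 = 0.00543333 s; RTT = 0.0108667 s.
Cycle = t_tx + RTT = 0.0109005 s.
Throughput = L / cycle = 1000 / 0.0109005 = 91.74 kbps.

91.74 kbps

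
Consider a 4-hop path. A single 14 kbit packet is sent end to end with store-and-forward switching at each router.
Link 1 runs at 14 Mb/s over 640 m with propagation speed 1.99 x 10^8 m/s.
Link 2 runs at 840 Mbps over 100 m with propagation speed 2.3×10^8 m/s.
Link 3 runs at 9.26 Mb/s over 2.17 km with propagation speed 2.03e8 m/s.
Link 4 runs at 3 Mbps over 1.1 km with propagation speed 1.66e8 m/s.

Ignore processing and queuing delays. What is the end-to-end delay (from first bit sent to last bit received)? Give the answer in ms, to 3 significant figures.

7.22 ms

L = 14000 bits.
Transmission delays (L/R per hop): 1, 0.0166667, 1.51188, 4.66667 ms; sum = 7.19521 ms.
Propagation delays (d/s per hop): 0.00321608, 0.000434783, 0.0106897, 0.00662651 ms; sum = 0.020967 ms.
End-to-end = 7.22 ms.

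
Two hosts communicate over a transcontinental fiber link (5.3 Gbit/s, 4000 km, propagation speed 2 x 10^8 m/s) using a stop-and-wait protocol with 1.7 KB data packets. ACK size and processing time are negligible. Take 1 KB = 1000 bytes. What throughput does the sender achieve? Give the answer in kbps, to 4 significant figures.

t_tx = L/R = 13600/5300000000 = 2.56604e-06 s.
t_prop = 4000000/200000000 = 0.02 s; RTT = 0.04 s.
Cycle = t_tx + RTT = 0.0400026 s.
Throughput = L / cycle = 13600 / 0.0400026 = 340.0 kbps.

340.0 kbps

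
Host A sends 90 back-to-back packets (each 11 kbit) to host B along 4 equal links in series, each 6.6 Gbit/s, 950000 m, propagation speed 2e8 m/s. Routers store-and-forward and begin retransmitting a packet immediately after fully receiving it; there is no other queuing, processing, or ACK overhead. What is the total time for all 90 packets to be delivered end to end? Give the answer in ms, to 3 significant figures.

19.2 ms

Per-hop transmission t_tx = L/R = 11000/6600000000 = 0.00166667 ms.
Per-hop propagation t_prop = 950000/200000000 = 4.75 ms.
Pipeline fill: first packet needs 4·t_tx to clear all hops; remaining 89 packets each add one t_tx.
Total = (4+90-1)·t_tx + 4·t_prop = 93·0.00166667 + 4·4.75 = 19.2 ms.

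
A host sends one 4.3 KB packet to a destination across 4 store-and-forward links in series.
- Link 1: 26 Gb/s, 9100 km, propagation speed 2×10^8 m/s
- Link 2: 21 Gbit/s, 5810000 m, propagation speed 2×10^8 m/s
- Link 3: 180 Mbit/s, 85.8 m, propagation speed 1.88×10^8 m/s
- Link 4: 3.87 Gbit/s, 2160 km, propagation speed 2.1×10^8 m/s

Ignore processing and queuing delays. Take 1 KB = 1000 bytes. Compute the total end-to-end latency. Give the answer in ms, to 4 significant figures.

85.04 ms

L = 34400 bits.
Transmission delays (L/R per hop): 0.00132308, 0.0016381, 0.191111, 0.00888889 ms; sum = 0.202961 ms.
Propagation delays (d/s per hop): 45.5, 29.05, 0.000456383, 10.2857 ms; sum = 84.8362 ms.
End-to-end = 85.04 ms.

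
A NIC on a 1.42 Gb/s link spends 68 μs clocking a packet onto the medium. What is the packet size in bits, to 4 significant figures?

L = R × t_tx = 1420000000 b/s × 6.8e-05 s = 96560 bits.

96560 bits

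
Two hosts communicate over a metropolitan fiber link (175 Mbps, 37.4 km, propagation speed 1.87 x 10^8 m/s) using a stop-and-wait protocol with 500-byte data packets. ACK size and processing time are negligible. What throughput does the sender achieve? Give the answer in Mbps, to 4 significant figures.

9.459 Mbps

t_tx = L/R = 4000/175000000 = 2.28571e-05 s.
t_prop = 37400/187000000 = 0.0002 s; RTT = 0.0004 s.
Cycle = t_tx + RTT = 0.000422857 s.
Throughput = L / cycle = 4000 / 0.000422857 = 9.459 Mbps.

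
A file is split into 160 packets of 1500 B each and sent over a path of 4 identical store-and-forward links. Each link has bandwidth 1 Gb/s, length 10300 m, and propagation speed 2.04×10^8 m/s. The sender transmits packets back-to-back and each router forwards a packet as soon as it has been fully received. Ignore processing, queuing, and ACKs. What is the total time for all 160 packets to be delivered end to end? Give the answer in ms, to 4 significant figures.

2.158 ms

Per-hop transmission t_tx = L/R = 12000/1000000000 = 0.012 ms.
Per-hop propagation t_prop = 10300/204000000 = 0.0504902 ms.
Pipeline fill: first packet needs 4·t_tx to clear all hops; remaining 159 packets each add one t_tx.
Total = (4+160-1)·t_tx + 4·t_prop = 163·0.012 + 4·0.0504902 = 2.158 ms.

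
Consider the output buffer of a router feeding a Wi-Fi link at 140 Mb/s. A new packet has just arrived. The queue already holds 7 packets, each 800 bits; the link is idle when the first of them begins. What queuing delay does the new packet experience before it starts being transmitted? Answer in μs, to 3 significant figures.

40.0 μs

Each queued packet: L/R = 800/140000000 = 5.71429 μs.
7 queued → 40 μs.
Queuing delay = 40.0 μs.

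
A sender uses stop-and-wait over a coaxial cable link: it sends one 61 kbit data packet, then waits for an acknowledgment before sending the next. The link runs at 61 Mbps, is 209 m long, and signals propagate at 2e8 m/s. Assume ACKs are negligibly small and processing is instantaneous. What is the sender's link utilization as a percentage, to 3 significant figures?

t_tx = L/R = 61000/61000000 = 0.001 s.
t_prop = 209/200000000 = 1.045e-06 s; RTT = 2.09e-06 s.
Cycle = t_tx + RTT = 0.00100209 s.
Utilization = t_tx / cycle = 0.001/0.00100209 = 99.8 %.

99.8 %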